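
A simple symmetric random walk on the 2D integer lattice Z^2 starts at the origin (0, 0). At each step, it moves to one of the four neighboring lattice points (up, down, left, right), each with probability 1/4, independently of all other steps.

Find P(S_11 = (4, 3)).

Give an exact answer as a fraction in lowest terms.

Let h be the number of horizontal steps (so 11-h are vertical). To end at (4,3) need (h+4)/2 right-steps and ((11-h)+3)/2 up-steps.
Sum over h with 4 ≤ h ≤ 8, h ≡ 0 (mod 2), 11-h ≡ 1 (mod 2):
h=4: C(11,4)·C(4,4)·C(7,5) = 330·1·21 = 6930
h=6: C(11,6)·C(6,5)·C(5,4) = 462·6·5 = 13860
h=8: C(11,8)·C(8,6)·C(3,3) = 165·28·1 = 4620
Total favorable: 25410
Total paths: 4^11 = 4194304
P = 25410/4194304 = 12705/2097152

Answer: 12705/2097152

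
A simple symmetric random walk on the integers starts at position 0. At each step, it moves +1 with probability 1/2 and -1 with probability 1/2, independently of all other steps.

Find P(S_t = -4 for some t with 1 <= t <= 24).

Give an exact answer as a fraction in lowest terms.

Count via complement. Let g(t,s) = #length-t paths at position s with S_1..S_t all ≠ -4.
g(t,s) = g(t-1,s-1) + g(t-1,s+1) for s ≠ -4; g(t,-4) = 0.
t=0: g(0,0)=1
t=1: g(1,-1)=1 g(1,1)=1
t=2: g(2,-2)=1 g(2,0)=2 g(2,2)=1
t=3: g(3,-3)=1 g(3,-1)=3 g(3,1)=3 g(3,3)=1
t=4: g(4,-2)=4 g(4,0)=6 g(4,2)=4 g(4,4)=1
t=5: g(5,-3)=4 g(5,-1)=10 g(5,1)=10 g(5,3)=5 g(5,5)=1
t=6: g(6,-2)=14 g(6,0)=20 g(6,2)=15 g(6,4)=6 g(6,6)=1
t=7: g(7,-3)=14 g(7,-1)=34 g(7,1)=35 g(7,3)=21 g(7,5)=7 g(7,7)=1
t=8: g(8,-2)=48 g(8,0)=69 g(8,2)=56 g(8,4)=28 g(8,6)=8 g(8,8)=1
t=9: g(9,-3)=48 g(9,-1)=117 g(9,1)=125 g(9,3)=84 g(9,5)=36 g(9,7)=9 g(9,9)=1
t=10: g(10,-2)=165 g(10,0)=242 g(10,2)=209 g(10,4)=120 g(10,6)=45 g(10,8)=10 g(10,10)=1
t=11: g(11,-3)=165 g(11,-1)=407 g(11,1)=451 g(11,3)=329 g(11,5)=165 g(11,7)=55 g(11,9)=11 g(11,11)=1
t=12: g(12,-2)=572 g(12,0)=858 g(12,2)=780 g(12,4)=494 g(12,6)=220 g(12,8)=66 g(12,10)=12 g(12,12)=1
t=13: g(13,-3)=572 g(13,-1)=1430 g(13,1)=1638 g(13,3)=1274 g(13,5)=714 g(13,7)=286 g(13,9)=78 g(13,11)=13 g(13,13)=1
t=14: g(14,-2)=2002 g(14,0)=3068 g(14,2)=2912 g(14,4)=1988 g(14,6)=1000 g(14,8)=364 g(14,10)=91 g(14,12)=14 g(14,14)=1
t=15: g(15,-3)=2002 g(15,-1)=5070 g(15,1)=5980 g(15,3)=4900 g(15,5)=2988 g(15,7)=1364 g(15,9)=455 g(15,11)=105 g(15,13)=15 g(15,15)=1
t=16: g(16,-2)=7072 g(16,0)=11050 g(16,2)=10880 g(16,4)=7888 g(16,6)=4352 g(16,8)=1819 g(16,10)=560 g(16,12)=120 g(16,14)=16 g(16,16)=1
t=17: g(17,-3)=7072 g(17,-1)=18122 g(17,1)=21930 g(17,3)=18768 g(17,5)=12240 g(17,7)=6171 g(17,9)=2379 g(17,11)=680 g(17,13)=136 g(17,15)=17 g(17,17)=1
t=18: g(18,-2)=25194 g(18,0)=40052 g(18,2)=40698 g(18,4)=31008 g(18,6)=18411 g(18,8)=8550 g(18,10)=3059 g(18,12)=816 g(18,14)=153 g(18,16)=18 g(18,18)=1
t=19: g(19,-3)=25194 g(19,-1)=65246 g(19,1)=80750 g(19,3)=71706 g(19,5)=49419 g(19,7)=26961 g(19,9)=11609 g(19,11)=3875 g(19,13)=969 g(19,15)=171 g(19,17)=19 g(19,19)=1
t=20: g(20,-2)=90440 g(20,0)=145996 g(20,2)=152456 g(20,4)=121125 g(20,6)=76380 g(20,8)=38570 g(20,10)=15484 g(20,12)=4844 g(20,14)=1140 g(20,16)=190 g(20,18)=20 g(20,20)=1
t=21: g(21,-3)=90440 g(21,-1)=236436 g(21,1)=298452 g(21,3)=273581 g(21,5)=197505 g(21,7)=114950 g(21,9)=54054 g(21,11)=20328 g(21,13)=5984 g(21,15)=1330 g(21,17)=210 g(21,19)=21 g(21,21)=1
t=22: g(22,-2)=326876 g(22,0)=534888 g(22,2)=572033 g(22,4)=471086 g(22,6)=312455 g(22,8)=169004 g(22,10)=74382 g(22,12)=26312 g(22,14)=7314 g(22,16)=1540 g(22,18)=231 g(22,20)=22 g(22,22)=1
t=23: g(23,-3)=326876 g(23,-1)=861764 g(23,1)=1106921 g(23,3)=1043119 g(23,5)=783541 g(23,7)=481459 g(23,9)=243386 g(23,11)=100694 g(23,13)=33626 g(23,15)=8854 g(23,17)=1771 g(23,19)=253 g(23,21)=23 g(23,23)=1
t=24: g(24,-2)=1188640 g(24,0)=1968685 g(24,2)=2150040 g(24,4)=1826660 g(24,6)=1265000 g(24,8)=724845 g(24,10)=344080 g(24,12)=134320 g(24,14)=42480 g(24,16)=10625 g(24,18)=2024 g(24,20)=276 g(24,22)=24 g(24,24)=1
Paths never hitting -4: Σ_s g(24,s) = 9657700
Paths hitting -4: 2^24 - 9657700 = 7119516
P = 7119516/16777216 = 1779879/4194304

Answer: 1779879/4194304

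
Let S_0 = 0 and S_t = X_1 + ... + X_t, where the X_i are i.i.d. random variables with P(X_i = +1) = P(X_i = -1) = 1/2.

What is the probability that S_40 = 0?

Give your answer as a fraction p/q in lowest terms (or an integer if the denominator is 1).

Answer: 34461632205/274877906944

Derivation:
To return to 0 after 40 steps: need exactly 20 steps of +1 and 20 of -1.
Favorable paths: C(40,20) = 137846528820
Total paths: 2^40 = 1099511627776
P = 137846528820/1099511627776 = 34461632205/274877906944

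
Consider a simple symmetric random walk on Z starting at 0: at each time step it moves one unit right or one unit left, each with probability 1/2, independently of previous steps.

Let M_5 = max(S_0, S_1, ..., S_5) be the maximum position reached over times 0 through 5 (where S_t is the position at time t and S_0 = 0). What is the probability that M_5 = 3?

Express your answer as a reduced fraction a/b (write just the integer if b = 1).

Let M_5 = max(S_0,...,S_5). Use the reflection principle: for j ≥ 1, #{paths with M_5 ≥ j} = #{S_5 ≥ j} + #{S_5 ≥ j+1}.
By reflection, #{M_5 ≥ 3} = #{S_5 ≥ 3} + #{S_5 ≥ 4} = 6 + 1 = 7.
#{M_5 ≥ 4} = #{S_5 ≥ 4} + #{S_5 ≥ 5} = 1 + 1 = 2.
#{M_5 = 3} = 7 - 2 = 5.
P(M_5 = 3) = 5/32 = 5/32

Answer: 5/32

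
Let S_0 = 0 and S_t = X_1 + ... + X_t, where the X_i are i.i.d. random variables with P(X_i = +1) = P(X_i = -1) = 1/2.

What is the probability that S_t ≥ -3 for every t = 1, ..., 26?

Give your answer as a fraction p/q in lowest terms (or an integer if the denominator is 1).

Answer: 2340135/4194304

Derivation:
Let f(t,s) = #length-t paths at position s with S_1..S_t all ≥ -3.
f(t,s) = f(t-1,s-1) + f(t-1,s+1) for s ≥ -3; f(t,s) = 0 for s < -3.
t=0: f(0,0)=1
t=1: f(1,-1)=1 f(1,1)=1
t=2: f(2,-2)=1 f(2,0)=2 f(2,2)=1
t=3: f(3,-3)=1 f(3,-1)=3 f(3,1)=3 f(3,3)=1
t=4: f(4,-2)=4 f(4,0)=6 f(4,2)=4 f(4,4)=1
t=5: f(5,-3)=4 f(5,-1)=10 f(5,1)=10 f(5,3)=5 f(5,5)=1
t=6: f(6,-2)=14 f(6,0)=20 f(6,2)=15 f(6,4)=6 f(6,6)=1
t=7: f(7,-3)=14 f(7,-1)=34 f(7,1)=35 f(7,3)=21 f(7,5)=7 f(7,7)=1
t=8: f(8,-2)=48 f(8,0)=69 f(8,2)=56 f(8,4)=28 f(8,6)=8 f(8,8)=1
t=9: f(9,-3)=48 f(9,-1)=117 f(9,1)=125 f(9,3)=84 f(9,5)=36 f(9,7)=9 f(9,9)=1
t=10: f(10,-2)=165 f(10,0)=242 f(10,2)=209 f(10,4)=120 f(10,6)=45 f(10,8)=10 f(10,10)=1
t=11: f(11,-3)=165 f(11,-1)=407 f(11,1)=451 f(11,3)=329 f(11,5)=165 f(11,7)=55 f(11,9)=11 f(11,11)=1
t=12: f(12,-2)=572 f(12,0)=858 f(12,2)=780 f(12,4)=494 f(12,6)=220 f(12,8)=66 f(12,10)=12 f(12,12)=1
t=13: f(13,-3)=572 f(13,-1)=1430 f(13,1)=1638 f(13,3)=1274 f(13,5)=714 f(13,7)=286 f(13,9)=78 f(13,11)=13 f(13,13)=1
t=14: f(14,-2)=2002 f(14,0)=3068 f(14,2)=2912 f(14,4)=1988 f(14,6)=1000 f(14,8)=364 f(14,10)=91 f(14,12)=14 f(14,14)=1
t=15: f(15,-3)=2002 f(15,-1)=5070 f(15,1)=5980 f(15,3)=4900 f(15,5)=2988 f(15,7)=1364 f(15,9)=455 f(15,11)=105 f(15,13)=15 f(15,15)=1
t=16: f(16,-2)=7072 f(16,0)=11050 f(16,2)=10880 f(16,4)=7888 f(16,6)=4352 f(16,8)=1819 f(16,10)=560 f(16,12)=120 f(16,14)=16 f(16,16)=1
t=17: f(17,-3)=7072 f(17,-1)=18122 f(17,1)=21930 f(17,3)=18768 f(17,5)=12240 f(17,7)=6171 f(17,9)=2379 f(17,11)=680 f(17,13)=136 f(17,15)=17 f(17,17)=1
t=18: f(18,-2)=25194 f(18,0)=40052 f(18,2)=40698 f(18,4)=31008 f(18,6)=18411 f(18,8)=8550 f(18,10)=3059 f(18,12)=816 f(18,14)=153 f(18,16)=18 f(18,18)=1
t=19: f(19,-3)=25194 f(19,-1)=65246 f(19,1)=80750 f(19,3)=71706 f(19,5)=49419 f(19,7)=26961 f(19,9)=11609 f(19,11)=3875 f(19,13)=969 f(19,15)=171 f(19,17)=19 f(19,19)=1
t=20: f(20,-2)=90440 f(20,0)=145996 f(20,2)=152456 f(20,4)=121125 f(20,6)=76380 f(20,8)=38570 f(20,10)=15484 f(20,12)=4844 f(20,14)=1140 f(20,16)=190 f(20,18)=20 f(20,20)=1
t=21: f(21,-3)=90440 f(21,-1)=236436 f(21,1)=298452 f(21,3)=273581 f(21,5)=197505 f(21,7)=114950 f(21,9)=54054 f(21,11)=20328 f(21,13)=5984 f(21,15)=1330 f(21,17)=210 f(21,19)=21 f(21,21)=1
t=22: f(22,-2)=326876 f(22,0)=534888 f(22,2)=572033 f(22,4)=471086 f(22,6)=312455 f(22,8)=169004 f(22,10)=74382 f(22,12)=26312 f(22,14)=7314 f(22,16)=1540 f(22,18)=231 f(22,20)=22 f(22,22)=1
t=23: f(23,-3)=326876 f(23,-1)=861764 f(23,1)=1106921 f(23,3)=1043119 f(23,5)=783541 f(23,7)=481459 f(23,9)=243386 f(23,11)=100694 f(23,13)=33626 f(23,15)=8854 f(23,17)=1771 f(23,19)=253 f(23,21)=23 f(23,23)=1
t=24: f(24,-2)=1188640 f(24,0)=1968685 f(24,2)=2150040 f(24,4)=1826660 f(24,6)=1265000 f(24,8)=724845 f(24,10)=344080 f(24,12)=134320 f(24,14)=42480 f(24,16)=10625 f(24,18)=2024 f(24,20)=276 f(24,22)=24 f(24,24)=1
t=25: f(25,-3)=1188640 f(25,-1)=3157325 f(25,1)=4118725 f(25,3)=3976700 f(25,5)=3091660 f(25,7)=1989845 f(25,9)=1068925 f(25,11)=478400 f(25,13)=176800 f(25,15)=53105 f(25,17)=12649 f(25,19)=2300 f(25,21)=300 f(25,23)=25 f(25,25)=1
t=26: f(26,-2)=4345965 f(26,0)=7276050 f(26,2)=8095425 f(26,4)=7068360 f(26,6)=5081505 f(26,8)=3058770 f(26,10)=1547325 f(26,12)=655200 f(26,14)=229905 f(26,16)=65754 f(26,18)=14949 f(26,20)=2600 f(26,22)=325 f(26,24)=26 f(26,26)=1
Σ_s f(26,s) = 37442160
P = 37442160/67108864 = 2340135/4194304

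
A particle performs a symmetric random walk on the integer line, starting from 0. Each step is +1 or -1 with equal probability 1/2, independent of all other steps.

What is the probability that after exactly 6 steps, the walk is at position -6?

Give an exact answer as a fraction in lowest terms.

To reach position -6 after 6 steps: need 0 steps of +1 and 6 of -1.
Favorable paths: C(6,0) = 1
Total paths: 2^6 = 64
P = 1/64 = 1/64

Answer: 1/64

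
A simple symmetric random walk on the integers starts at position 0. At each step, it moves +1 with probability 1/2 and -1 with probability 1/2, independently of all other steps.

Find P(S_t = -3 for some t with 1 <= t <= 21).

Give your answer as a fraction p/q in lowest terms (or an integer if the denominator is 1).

Answer: 548895/1048576

Derivation:
Count via complement. Let g(t,s) = #length-t paths at position s with S_1..S_t all ≠ -3.
g(t,s) = g(t-1,s-1) + g(t-1,s+1) for s ≠ -3; g(t,-3) = 0.
t=0: g(0,0)=1
t=1: g(1,-1)=1 g(1,1)=1
t=2: g(2,-2)=1 g(2,0)=2 g(2,2)=1
t=3: g(3,-1)=3 g(3,1)=3 g(3,3)=1
t=4: g(4,-2)=3 g(4,0)=6 g(4,2)=4 g(4,4)=1
t=5: g(5,-1)=9 g(5,1)=10 g(5,3)=5 g(5,5)=1
t=6: g(6,-2)=9 g(6,0)=19 g(6,2)=15 g(6,4)=6 g(6,6)=1
t=7: g(7,-1)=28 g(7,1)=34 g(7,3)=21 g(7,5)=7 g(7,7)=1
t=8: g(8,-2)=28 g(8,0)=62 g(8,2)=55 g(8,4)=28 g(8,6)=8 g(8,8)=1
t=9: g(9,-1)=90 g(9,1)=117 g(9,3)=83 g(9,5)=36 g(9,7)=9 g(9,9)=1
t=10: g(10,-2)=90 g(10,0)=207 g(10,2)=200 g(10,4)=119 g(10,6)=45 g(10,8)=10 g(10,10)=1
t=11: g(11,-1)=297 g(11,1)=407 g(11,3)=319 g(11,5)=164 g(11,7)=55 g(11,9)=11 g(11,11)=1
t=12: g(12,-2)=297 g(12,0)=704 g(12,2)=726 g(12,4)=483 g(12,6)=219 g(12,8)=66 g(12,10)=12 g(12,12)=1
t=13: g(13,-1)=1001 g(13,1)=1430 g(13,3)=1209 g(13,5)=702 g(13,7)=285 g(13,9)=78 g(13,11)=13 g(13,13)=1
t=14: g(14,-2)=1001 g(14,0)=2431 g(14,2)=2639 g(14,4)=1911 g(14,6)=987 g(14,8)=363 g(14,10)=91 g(14,12)=14 g(14,14)=1
t=15: g(15,-1)=3432 g(15,1)=5070 g(15,3)=4550 g(15,5)=2898 g(15,7)=1350 g(15,9)=454 g(15,11)=105 g(15,13)=15 g(15,15)=1
t=16: g(16,-2)=3432 g(16,0)=8502 g(16,2)=9620 g(16,4)=7448 g(16,6)=4248 g(16,8)=1804 g(16,10)=559 g(16,12)=120 g(16,14)=16 g(16,16)=1
t=17: g(17,-1)=11934 g(17,1)=18122 g(17,3)=17068 g(17,5)=11696 g(17,7)=6052 g(17,9)=2363 g(17,11)=679 g(17,13)=136 g(17,15)=17 g(17,17)=1
t=18: g(18,-2)=11934 g(18,0)=30056 g(18,2)=35190 g(18,4)=28764 g(18,6)=17748 g(18,8)=8415 g(18,10)=3042 g(18,12)=815 g(18,14)=153 g(18,16)=18 g(18,18)=1
t=19: g(19,-1)=41990 g(19,1)=65246 g(19,3)=63954 g(19,5)=46512 g(19,7)=26163 g(19,9)=11457 g(19,11)=3857 g(19,13)=968 g(19,15)=171 g(19,17)=19 g(19,19)=1
t=20: g(20,-2)=41990 g(20,0)=107236 g(20,2)=129200 g(20,4)=110466 g(20,6)=72675 g(20,8)=37620 g(20,10)=15314 g(20,12)=4825 g(20,14)=1139 g(20,16)=190 g(20,18)=20 g(20,20)=1
t=21: g(21,-1)=149226 g(21,1)=236436 g(21,3)=239666 g(21,5)=183141 g(21,7)=110295 g(21,9)=52934 g(21,11)=20139 g(21,13)=5964 g(21,15)=1329 g(21,17)=210 g(21,19)=21 g(21,21)=1
Paths never hitting -3: Σ_s g(21,s) = 999362
Paths hitting -3: 2^21 - 999362 = 1097790
P = 1097790/2097152 = 548895/1048576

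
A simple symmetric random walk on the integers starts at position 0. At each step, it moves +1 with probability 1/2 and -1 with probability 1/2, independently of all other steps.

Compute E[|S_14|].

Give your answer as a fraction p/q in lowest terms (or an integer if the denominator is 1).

Answer: 3003/1024

Derivation:
S_14 takes values m ≡ 0 (mod 2) with |m| ≤ 14; P(S_14=m) = C(14,(14+m)/2)/2^14.
Total paths: 2^14 = 16384
Distribution: P(S=-14)=1/16384, P(S=-12)=14/16384, P(S=-10)=91/16384, P(S=-8)=364/16384, P(S=-6)=1001/16384, P(S=-4)=2002/16384, P(S=-2)=3003/16384, P(S=0)=3432/16384, P(S=2)=3003/16384, P(S=4)=2002/16384, P(S=6)=1001/16384, P(S=8)=364/16384, P(S=10)=91/16384, P(S=12)=14/16384, P(S=14)=1/16384
E[|S_14|] = Σ_m |m|·P(S_14=m) = 48048/16384 = 3003/1024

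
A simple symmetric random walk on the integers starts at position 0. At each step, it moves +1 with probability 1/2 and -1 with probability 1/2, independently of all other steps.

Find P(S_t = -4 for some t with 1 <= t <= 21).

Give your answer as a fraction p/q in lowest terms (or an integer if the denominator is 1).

Count via complement. Let g(t,s) = #length-t paths at position s with S_1..S_t all ≠ -4.
g(t,s) = g(t-1,s-1) + g(t-1,s+1) for s ≠ -4; g(t,-4) = 0.
t=0: g(0,0)=1
t=1: g(1,-1)=1 g(1,1)=1
t=2: g(2,-2)=1 g(2,0)=2 g(2,2)=1
t=3: g(3,-3)=1 g(3,-1)=3 g(3,1)=3 g(3,3)=1
t=4: g(4,-2)=4 g(4,0)=6 g(4,2)=4 g(4,4)=1
t=5: g(5,-3)=4 g(5,-1)=10 g(5,1)=10 g(5,3)=5 g(5,5)=1
t=6: g(6,-2)=14 g(6,0)=20 g(6,2)=15 g(6,4)=6 g(6,6)=1
t=7: g(7,-3)=14 g(7,-1)=34 g(7,1)=35 g(7,3)=21 g(7,5)=7 g(7,7)=1
t=8: g(8,-2)=48 g(8,0)=69 g(8,2)=56 g(8,4)=28 g(8,6)=8 g(8,8)=1
t=9: g(9,-3)=48 g(9,-1)=117 g(9,1)=125 g(9,3)=84 g(9,5)=36 g(9,7)=9 g(9,9)=1
t=10: g(10,-2)=165 g(10,0)=242 g(10,2)=209 g(10,4)=120 g(10,6)=45 g(10,8)=10 g(10,10)=1
t=11: g(11,-3)=165 g(11,-1)=407 g(11,1)=451 g(11,3)=329 g(11,5)=165 g(11,7)=55 g(11,9)=11 g(11,11)=1
t=12: g(12,-2)=572 g(12,0)=858 g(12,2)=780 g(12,4)=494 g(12,6)=220 g(12,8)=66 g(12,10)=12 g(12,12)=1
t=13: g(13,-3)=572 g(13,-1)=1430 g(13,1)=1638 g(13,3)=1274 g(13,5)=714 g(13,7)=286 g(13,9)=78 g(13,11)=13 g(13,13)=1
t=14: g(14,-2)=2002 g(14,0)=3068 g(14,2)=2912 g(14,4)=1988 g(14,6)=1000 g(14,8)=364 g(14,10)=91 g(14,12)=14 g(14,14)=1
t=15: g(15,-3)=2002 g(15,-1)=5070 g(15,1)=5980 g(15,3)=4900 g(15,5)=2988 g(15,7)=1364 g(15,9)=455 g(15,11)=105 g(15,13)=15 g(15,15)=1
t=16: g(16,-2)=7072 g(16,0)=11050 g(16,2)=10880 g(16,4)=7888 g(16,6)=4352 g(16,8)=1819 g(16,10)=560 g(16,12)=120 g(16,14)=16 g(16,16)=1
t=17: g(17,-3)=7072 g(17,-1)=18122 g(17,1)=21930 g(17,3)=18768 g(17,5)=12240 g(17,7)=6171 g(17,9)=2379 g(17,11)=680 g(17,13)=136 g(17,15)=17 g(17,17)=1
t=18: g(18,-2)=25194 g(18,0)=40052 g(18,2)=40698 g(18,4)=31008 g(18,6)=18411 g(18,8)=8550 g(18,10)=3059 g(18,12)=816 g(18,14)=153 g(18,16)=18 g(18,18)=1
t=19: g(19,-3)=25194 g(19,-1)=65246 g(19,1)=80750 g(19,3)=71706 g(19,5)=49419 g(19,7)=26961 g(19,9)=11609 g(19,11)=3875 g(19,13)=969 g(19,15)=171 g(19,17)=19 g(19,19)=1
t=20: g(20,-2)=90440 g(20,0)=145996 g(20,2)=152456 g(20,4)=121125 g(20,6)=76380 g(20,8)=38570 g(20,10)=15484 g(20,12)=4844 g(20,14)=1140 g(20,16)=190 g(20,18)=20 g(20,20)=1
t=21: g(21,-3)=90440 g(21,-1)=236436 g(21,1)=298452 g(21,3)=273581 g(21,5)=197505 g(21,7)=114950 g(21,9)=54054 g(21,11)=20328 g(21,13)=5984 g(21,15)=1330 g(21,17)=210 g(21,19)=21 g(21,21)=1
Paths never hitting -4: Σ_s g(21,s) = 1293292
Paths hitting -4: 2^21 - 1293292 = 803860
P = 803860/2097152 = 200965/524288

Answer: 200965/524288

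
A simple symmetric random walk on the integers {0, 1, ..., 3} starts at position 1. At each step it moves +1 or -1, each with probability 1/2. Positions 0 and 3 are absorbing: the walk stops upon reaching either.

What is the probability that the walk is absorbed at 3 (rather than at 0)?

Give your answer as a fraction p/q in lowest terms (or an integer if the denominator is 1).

Answer: 1/3

Derivation:
Symmetric walk (p = 1/2): the harmonic-function argument gives P(hit 3 before 0 | start at 1) = a/N.
P = 1/3 = 1/3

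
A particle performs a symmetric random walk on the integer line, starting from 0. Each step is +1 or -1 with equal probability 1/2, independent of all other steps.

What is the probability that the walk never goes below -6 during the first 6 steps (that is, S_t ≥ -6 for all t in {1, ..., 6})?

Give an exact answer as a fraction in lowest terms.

Answer: 1

Derivation:
Let f(t,s) = #length-t paths at position s with S_1..S_t all ≥ -6.
f(t,s) = f(t-1,s-1) + f(t-1,s+1) for s ≥ -6; f(t,s) = 0 for s < -6.
t=0: f(0,0)=1
t=1: f(1,-1)=1 f(1,1)=1
t=2: f(2,-2)=1 f(2,0)=2 f(2,2)=1
t=3: f(3,-3)=1 f(3,-1)=3 f(3,1)=3 f(3,3)=1
t=4: f(4,-4)=1 f(4,-2)=4 f(4,0)=6 f(4,2)=4 f(4,4)=1
t=5: f(5,-5)=1 f(5,-3)=5 f(5,-1)=10 f(5,1)=10 f(5,3)=5 f(5,5)=1
t=6: f(6,-6)=1 f(6,-4)=6 f(6,-2)=15 f(6,0)=20 f(6,2)=15 f(6,4)=6 f(6,6)=1
Σ_s f(6,s) = 64
P = 64/64 = 1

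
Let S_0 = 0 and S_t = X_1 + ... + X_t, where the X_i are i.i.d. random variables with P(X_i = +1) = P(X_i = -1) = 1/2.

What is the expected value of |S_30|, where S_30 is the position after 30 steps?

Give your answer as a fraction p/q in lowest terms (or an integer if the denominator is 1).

S_30 takes values m ≡ 0 (mod 2) with |m| ≤ 30; P(S_30=m) = C(30,(30+m)/2)/2^30.
Total paths: 2^30 = 1073741824
Distribution: P(S=-30)=1/1073741824, P(S=-28)=30/1073741824, P(S=-26)=435/1073741824, P(S=-24)=4060/1073741824, P(S=-22)=27405/1073741824, P(S=-20)=142506/1073741824, P(S=-18)=593775/1073741824, P(S=-16)=2035800/1073741824, P(S=-14)=5852925/1073741824, P(S=-12)=14307150/1073741824, P(S=-10)=30045015/1073741824, P(S=-8)=54627300/1073741824, P(S=-6)=86493225/1073741824, P(S=-4)=119759850/1073741824, P(S=-2)=145422675/1073741824, P(S=0)=155117520/1073741824, P(S=2)=145422675/1073741824, P(S=4)=119759850/1073741824, P(S=6)=86493225/1073741824, P(S=8)=54627300/1073741824, P(S=10)=30045015/1073741824, P(S=12)=14307150/1073741824, P(S=14)=5852925/1073741824, P(S=16)=2035800/1073741824, P(S=18)=593775/1073741824, P(S=20)=142506/1073741824, P(S=22)=27405/1073741824, P(S=24)=4060/1073741824, P(S=26)=435/1073741824, P(S=28)=30/1073741824, P(S=30)=1/1073741824
E[|S_30|] = Σ_m |m|·P(S_30=m) = 4653525600/1073741824 = 145422675/33554432

Answer: 145422675/33554432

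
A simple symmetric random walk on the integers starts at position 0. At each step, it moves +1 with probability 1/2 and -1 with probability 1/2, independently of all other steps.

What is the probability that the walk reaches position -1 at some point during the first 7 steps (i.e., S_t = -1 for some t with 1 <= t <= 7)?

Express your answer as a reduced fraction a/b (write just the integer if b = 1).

Answer: 93/128

Derivation:
Count via complement. Let g(t,s) = #length-t paths at position s with S_1..S_t all ≠ -1.
g(t,s) = g(t-1,s-1) + g(t-1,s+1) for s ≠ -1; g(t,-1) = 0.
t=0: g(0,0)=1
t=1: g(1,1)=1
t=2: g(2,0)=1 g(2,2)=1
t=3: g(3,1)=2 g(3,3)=1
t=4: g(4,0)=2 g(4,2)=3 g(4,4)=1
t=5: g(5,1)=5 g(5,3)=4 g(5,5)=1
t=6: g(6,0)=5 g(6,2)=9 g(6,4)=5 g(6,6)=1
t=7: g(7,1)=14 g(7,3)=14 g(7,5)=6 g(7,7)=1
Paths never hitting -1: Σ_s g(7,s) = 35
Paths hitting -1: 2^7 - 35 = 93
P = 93/128 = 93/128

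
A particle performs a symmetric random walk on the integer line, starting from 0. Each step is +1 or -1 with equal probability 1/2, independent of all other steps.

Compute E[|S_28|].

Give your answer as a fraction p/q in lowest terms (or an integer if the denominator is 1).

Answer: 35102025/8388608

Derivation:
S_28 takes values m ≡ 0 (mod 2) with |m| ≤ 28; P(S_28=m) = C(28,(28+m)/2)/2^28.
Total paths: 2^28 = 268435456
Distribution: P(S=-28)=1/268435456, P(S=-26)=28/268435456, P(S=-24)=378/268435456, P(S=-22)=3276/268435456, P(S=-20)=20475/268435456, P(S=-18)=98280/268435456, P(S=-16)=376740/268435456, P(S=-14)=1184040/268435456, P(S=-12)=3108105/268435456, P(S=-10)=6906900/268435456, P(S=-8)=13123110/268435456, P(S=-6)=21474180/268435456, P(S=-4)=30421755/268435456, P(S=-2)=37442160/268435456, P(S=0)=40116600/268435456, P(S=2)=37442160/268435456, P(S=4)=30421755/268435456, P(S=6)=21474180/268435456, P(S=8)=13123110/268435456, P(S=10)=6906900/268435456, P(S=12)=3108105/268435456, P(S=14)=1184040/268435456, P(S=16)=376740/268435456, P(S=18)=98280/268435456, P(S=20)=20475/268435456, P(S=22)=3276/268435456, P(S=24)=378/268435456, P(S=26)=28/268435456, P(S=28)=1/268435456
E[|S_28|] = Σ_m |m|·P(S_28=m) = 1123264800/268435456 = 35102025/8388608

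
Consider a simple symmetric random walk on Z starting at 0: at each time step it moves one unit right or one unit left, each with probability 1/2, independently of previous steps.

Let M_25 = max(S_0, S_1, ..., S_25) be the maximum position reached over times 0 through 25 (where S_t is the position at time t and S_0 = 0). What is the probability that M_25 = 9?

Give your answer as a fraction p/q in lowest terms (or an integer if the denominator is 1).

Let M_25 = max(S_0,...,S_25). Use the reflection principle: for j ≥ 1, #{paths with M_25 ≥ j} = #{S_25 ≥ j} + #{S_25 ≥ j+1}.
By reflection, #{M_25 ≥ 9} = #{S_25 ≥ 9} + #{S_25 ≥ 10} = 1807781 + 726206 = 2533987.
#{M_25 ≥ 10} = #{S_25 ≥ 10} + #{S_25 ≥ 11} = 726206 + 726206 = 1452412.
#{M_25 = 9} = 2533987 - 1452412 = 1081575.
P(M_25 = 9) = 1081575/33554432 = 1081575/33554432

Answer: 1081575/33554432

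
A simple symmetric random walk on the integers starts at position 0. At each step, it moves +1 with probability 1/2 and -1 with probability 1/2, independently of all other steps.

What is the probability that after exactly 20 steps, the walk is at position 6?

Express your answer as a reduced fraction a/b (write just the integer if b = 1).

Answer: 4845/65536

Derivation:
To reach position 6 after 20 steps: need 13 steps of +1 and 7 of -1.
Favorable paths: C(20,13) = 77520
Total paths: 2^20 = 1048576
P = 77520/1048576 = 4845/65536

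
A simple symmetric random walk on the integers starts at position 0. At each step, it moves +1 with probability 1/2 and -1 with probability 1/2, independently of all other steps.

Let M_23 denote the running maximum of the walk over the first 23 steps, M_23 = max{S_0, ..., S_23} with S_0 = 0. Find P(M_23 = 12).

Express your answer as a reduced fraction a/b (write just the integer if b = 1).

Let M_23 = max(S_0,...,S_23). Use the reflection principle: for j ≥ 1, #{paths with M_23 ≥ j} = #{S_23 ≥ j} + #{S_23 ≥ j+1}.
By reflection, #{M_23 ≥ 12} = #{S_23 ≥ 12} + #{S_23 ≥ 13} = 44552 + 44552 = 89104.
#{M_23 ≥ 13} = #{S_23 ≥ 13} + #{S_23 ≥ 14} = 44552 + 10903 = 55455.
#{M_23 = 12} = 89104 - 55455 = 33649.
P(M_23 = 12) = 33649/8388608 = 33649/8388608

Answer: 33649/8388608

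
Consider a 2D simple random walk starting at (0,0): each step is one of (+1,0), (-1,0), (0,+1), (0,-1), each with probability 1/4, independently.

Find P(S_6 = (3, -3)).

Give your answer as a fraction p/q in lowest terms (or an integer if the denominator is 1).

Answer: 5/1024

Derivation:
Let h be the number of horizontal steps (so 6-h are vertical). To end at (3,-3) need (h+3)/2 right-steps and ((6-h)-3)/2 up-steps.
Sum over h with 3 ≤ h ≤ 3, h ≡ 1 (mod 2), 6-h ≡ 1 (mod 2):
h=3: C(6,3)·C(3,3)·C(3,0) = 20·1·1 = 20
Total favorable: 20
Total paths: 4^6 = 4096
P = 20/4096 = 5/1024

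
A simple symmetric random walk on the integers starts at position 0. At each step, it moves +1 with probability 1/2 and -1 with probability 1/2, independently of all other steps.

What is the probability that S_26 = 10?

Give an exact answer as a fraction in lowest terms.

Answer: 1562275/67108864

Derivation:
To reach position 10 after 26 steps: need 18 steps of +1 and 8 of -1.
Favorable paths: C(26,18) = 1562275
Total paths: 2^26 = 67108864
P = 1562275/67108864 = 1562275/67108864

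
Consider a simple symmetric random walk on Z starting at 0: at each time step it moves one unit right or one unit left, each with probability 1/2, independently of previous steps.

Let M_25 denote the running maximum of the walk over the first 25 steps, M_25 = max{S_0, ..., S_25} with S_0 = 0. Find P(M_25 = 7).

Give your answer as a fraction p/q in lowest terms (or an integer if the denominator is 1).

Let M_25 = max(S_0,...,S_25). Use the reflection principle: for j ≥ 1, #{paths with M_25 ≥ j} = #{S_25 ≥ j} + #{S_25 ≥ j+1}.
By reflection, #{M_25 ≥ 7} = #{S_25 ≥ 7} + #{S_25 ≥ 8} = 3850756 + 1807781 = 5658537.
#{M_25 ≥ 8} = #{S_25 ≥ 8} + #{S_25 ≥ 9} = 1807781 + 1807781 = 3615562.
#{M_25 = 7} = 5658537 - 3615562 = 2042975.
P(M_25 = 7) = 2042975/33554432 = 2042975/33554432

Answer: 2042975/33554432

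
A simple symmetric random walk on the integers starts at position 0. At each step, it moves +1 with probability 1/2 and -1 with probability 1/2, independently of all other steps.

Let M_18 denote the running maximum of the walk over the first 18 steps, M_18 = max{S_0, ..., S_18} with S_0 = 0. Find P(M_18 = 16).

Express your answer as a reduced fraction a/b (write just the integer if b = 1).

Let M_18 = max(S_0,...,S_18). Use the reflection principle: for j ≥ 1, #{paths with M_18 ≥ j} = #{S_18 ≥ j} + #{S_18 ≥ j+1}.
By reflection, #{M_18 ≥ 16} = #{S_18 ≥ 16} + #{S_18 ≥ 17} = 19 + 1 = 20.
#{M_18 ≥ 17} = #{S_18 ≥ 17} + #{S_18 ≥ 18} = 1 + 1 = 2.
#{M_18 = 16} = 20 - 2 = 18.
P(M_18 = 16) = 18/262144 = 9/131072

Answer: 9/131072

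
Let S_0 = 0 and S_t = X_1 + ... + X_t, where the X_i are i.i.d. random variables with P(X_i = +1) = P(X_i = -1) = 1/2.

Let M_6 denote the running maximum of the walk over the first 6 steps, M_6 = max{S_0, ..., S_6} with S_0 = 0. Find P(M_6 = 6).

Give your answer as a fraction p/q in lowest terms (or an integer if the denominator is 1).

Let M_6 = max(S_0,...,S_6). Use the reflection principle: for j ≥ 1, #{paths with M_6 ≥ j} = #{S_6 ≥ j} + #{S_6 ≥ j+1}.
By reflection, #{M_6 ≥ 6} = #{S_6 ≥ 6} + #{S_6 ≥ 7} = 1 + 0 = 1.
#{M_6 ≥ 7} = #{S_6 ≥ 7} + #{S_6 ≥ 8} = 0 + 0 = 0.
#{M_6 = 6} = 1 - 0 = 1.
P(M_6 = 6) = 1/64 = 1/64

Answer: 1/64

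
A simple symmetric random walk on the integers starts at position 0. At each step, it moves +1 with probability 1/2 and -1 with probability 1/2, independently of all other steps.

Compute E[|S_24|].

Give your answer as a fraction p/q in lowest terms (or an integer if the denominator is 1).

Answer: 2028117/524288

Derivation:
S_24 takes values m ≡ 0 (mod 2) with |m| ≤ 24; P(S_24=m) = C(24,(24+m)/2)/2^24.
Total paths: 2^24 = 16777216
Distribution: P(S=-24)=1/16777216, P(S=-22)=24/16777216, P(S=-20)=276/16777216, P(S=-18)=2024/16777216, P(S=-16)=10626/16777216, P(S=-14)=42504/16777216, P(S=-12)=134596/16777216, P(S=-10)=346104/16777216, P(S=-8)=735471/16777216, P(S=-6)=1307504/16777216, P(S=-4)=1961256/16777216, P(S=-2)=2496144/16777216, P(S=0)=2704156/16777216, P(S=2)=2496144/16777216, P(S=4)=1961256/16777216, P(S=6)=1307504/16777216, P(S=8)=735471/16777216, P(S=10)=346104/16777216, P(S=12)=134596/16777216, P(S=14)=42504/16777216, P(S=16)=10626/16777216, P(S=18)=2024/16777216, P(S=20)=276/16777216, P(S=22)=24/16777216, P(S=24)=1/16777216
E[|S_24|] = Σ_m |m|·P(S_24=m) = 64899744/16777216 = 2028117/524288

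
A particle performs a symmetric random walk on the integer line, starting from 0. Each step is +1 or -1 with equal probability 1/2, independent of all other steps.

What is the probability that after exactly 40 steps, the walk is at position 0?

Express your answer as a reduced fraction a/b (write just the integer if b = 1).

Answer: 34461632205/274877906944

Derivation:
To return to 0 after 40 steps: need exactly 20 steps of +1 and 20 of -1.
Favorable paths: C(40,20) = 137846528820
Total paths: 2^40 = 1099511627776
P = 137846528820/1099511627776 = 34461632205/274877906944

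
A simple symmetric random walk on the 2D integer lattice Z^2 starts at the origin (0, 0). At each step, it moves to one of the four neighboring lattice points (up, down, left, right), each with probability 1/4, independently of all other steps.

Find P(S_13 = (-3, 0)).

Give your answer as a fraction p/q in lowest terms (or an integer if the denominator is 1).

Let h be the number of horizontal steps (so 13-h are vertical). To end at (-3,0) need (h-3)/2 right-steps and ((13-h)+0)/2 up-steps.
Sum over h with 3 ≤ h ≤ 13, h ≡ 1 (mod 2), 13-h ≡ 0 (mod 2):
h=3: C(13,3)·C(3,0)·C(10,5) = 286·1·252 = 72072
h=5: C(13,5)·C(5,1)·C(8,4) = 1287·5·70 = 450450
h=7: C(13,7)·C(7,2)·C(6,3) = 1716·21·20 = 720720
h=9: C(13,9)·C(9,3)·C(4,2) = 715·84·6 = 360360
h=11: C(13,11)·C(11,4)·C(2,1) = 78·330·2 = 51480
h=13: C(13,13)·C(13,5)·C(0,0) = 1·1287·1 = 1287
Total favorable: 1656369
Total paths: 4^13 = 67108864
P = 1656369/67108864 = 1656369/67108864

Answer: 1656369/67108864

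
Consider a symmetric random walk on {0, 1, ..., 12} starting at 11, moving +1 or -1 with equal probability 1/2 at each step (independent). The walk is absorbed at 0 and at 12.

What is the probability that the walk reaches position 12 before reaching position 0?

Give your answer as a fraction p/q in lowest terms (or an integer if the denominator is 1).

Answer: 11/12

Derivation:
Symmetric walk (p = 1/2): the harmonic-function argument gives P(hit 12 before 0 | start at 11) = a/N.
P = 11/12 = 11/12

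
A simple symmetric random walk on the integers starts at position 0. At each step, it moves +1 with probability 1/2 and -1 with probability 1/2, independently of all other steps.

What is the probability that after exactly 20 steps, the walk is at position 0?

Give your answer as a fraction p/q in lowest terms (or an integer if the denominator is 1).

Answer: 46189/262144

Derivation:
To return to 0 after 20 steps: need exactly 10 steps of +1 and 10 of -1.
Favorable paths: C(20,10) = 184756
Total paths: 2^20 = 1048576
P = 184756/1048576 = 46189/262144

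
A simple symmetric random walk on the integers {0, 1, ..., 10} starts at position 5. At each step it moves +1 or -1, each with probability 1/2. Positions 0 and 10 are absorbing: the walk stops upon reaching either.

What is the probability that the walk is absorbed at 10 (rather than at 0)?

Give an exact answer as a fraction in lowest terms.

Symmetric walk (p = 1/2): the harmonic-function argument gives P(hit 10 before 0 | start at 5) = a/N.
P = 5/10 = 1/2

Answer: 1/2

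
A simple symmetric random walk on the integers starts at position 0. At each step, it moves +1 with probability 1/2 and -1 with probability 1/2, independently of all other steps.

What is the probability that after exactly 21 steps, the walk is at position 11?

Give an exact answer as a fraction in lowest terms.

Answer: 20349/2097152

Derivation:
To reach position 11 after 21 steps: need 16 steps of +1 and 5 of -1.
Favorable paths: C(21,16) = 20349
Total paths: 2^21 = 2097152
P = 20349/2097152 = 20349/2097152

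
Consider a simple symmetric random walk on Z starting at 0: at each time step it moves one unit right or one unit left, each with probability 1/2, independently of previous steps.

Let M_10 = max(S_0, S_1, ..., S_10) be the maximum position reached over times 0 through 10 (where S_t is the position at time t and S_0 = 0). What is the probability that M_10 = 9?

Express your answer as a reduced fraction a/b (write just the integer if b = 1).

Answer: 1/1024

Derivation:
Let M_10 = max(S_0,...,S_10). Use the reflection principle: for j ≥ 1, #{paths with M_10 ≥ j} = #{S_10 ≥ j} + #{S_10 ≥ j+1}.
By reflection, #{M_10 ≥ 9} = #{S_10 ≥ 9} + #{S_10 ≥ 10} = 1 + 1 = 2.
#{M_10 ≥ 10} = #{S_10 ≥ 10} + #{S_10 ≥ 11} = 1 + 0 = 1.
#{M_10 = 9} = 2 - 1 = 1.
P(M_10 = 9) = 1/1024 = 1/1024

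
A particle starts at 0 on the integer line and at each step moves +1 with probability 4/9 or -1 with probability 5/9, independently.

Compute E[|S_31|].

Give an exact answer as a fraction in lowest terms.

Answer: 24891087549088424603705361599/4710128697246244834921603689

Derivation:
S_31 takes values m ≡ 1 (mod 2) with |m| ≤ 31; P(S_31=m) = C(31,(31+m)/2) · (4/9)^((31+m)/2) · (5/9)^((31-m)/2).
Distribution: P(S=-31)=4656612873077392578125/381520424476945831628649898809, P(S=-29)=115483999252319335937500/381520424476945831628649898809, P(S=-27)=461935997009277343750000/127173474825648610542883299603, P(S=-25)=10716915130615234375000000/381520424476945831628649898809, P(S=-23)=60014724731445312500000000/381520424476945831628649898809, P(S=-21)=9602355957031250000000000/14130386091738734504764811067, P(S=-19)=99864501953125000000000000/42391158275216203514294433201, P(S=-17)=285327148437500000000000000/42391158275216203514294433201, P(S=-15)=228261718750000000000000000/14130386091738734504764811067, P(S=-13)=4200015625000000000000000000/127173474825648610542883299603, P(S=-11)=7392027500000000000000000000/127173474825648610542883299603, P(S=-9)=3763214000000000000000000000/42391158275216203514294433201, P(S=-7)=15052856000000000000000000000/127173474825648610542883299603, P(S=-5)=17600262400000000000000000000/127173474825648610542883299603, P(S=-3)=2011458560000000000000000000/14130386091738734504764811067, P(S=-1)=5471167283200000000000000000/42391158275216203514294433201, P(S=1)=4376933826560000000000000000/42391158275216203514294433201, P(S=3)=1029866782720000000000000000/14130386091738734504764811067, P(S=5)=5767253983232000000000000000/127173474825648610542883299603, P(S=7)=3156812706611200000000000000/127173474825648610542883299603, P(S=9)=505090033057792000000000000/42391158275216203514294433201, P(S=11)=634970327272652800000000000/127173474825648610542883299603, P(S=13)=230898300826419200000000000/127173474825648610542883299603, P(S=15)=8031245246136320000000000/14130386091738734504764811067, P(S=17)=6424996196909056000000000/42391158275216203514294433201, P(S=19)=1439199148107628544000000/42391158275216203514294433201, P(S=21)=88566101422007910400000/14130386091738734504764811067, P(S=23)=354264405688031641600000/381520424476945831628649898809, P(S=25)=40487360650060759040000/381520424476945831628649898809, P(S=27)=1116892707587883008000/127173474825648610542883299603, P(S=29)=178702833214061281280/381520424476945831628649898809, P(S=31)=4611686018427387904/381520424476945831628649898809
E[|S_31|] = Σ_m |m|·P(S_31=m) = 24891087549088424603705361599/4710128697246244834921603689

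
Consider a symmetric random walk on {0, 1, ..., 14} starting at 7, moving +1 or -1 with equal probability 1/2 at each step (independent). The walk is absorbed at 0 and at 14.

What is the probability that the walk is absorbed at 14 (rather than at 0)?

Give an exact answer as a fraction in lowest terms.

Symmetric walk (p = 1/2): the harmonic-function argument gives P(hit 14 before 0 | start at 7) = a/N.
P = 7/14 = 1/2

Answer: 1/2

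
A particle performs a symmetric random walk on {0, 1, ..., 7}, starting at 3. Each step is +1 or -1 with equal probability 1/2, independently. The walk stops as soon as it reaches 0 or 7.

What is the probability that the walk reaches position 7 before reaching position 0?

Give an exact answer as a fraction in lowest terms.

Symmetric walk (p = 1/2): the harmonic-function argument gives P(hit 7 before 0 | start at 3) = a/N.
P = 3/7 = 3/7

Answer: 3/7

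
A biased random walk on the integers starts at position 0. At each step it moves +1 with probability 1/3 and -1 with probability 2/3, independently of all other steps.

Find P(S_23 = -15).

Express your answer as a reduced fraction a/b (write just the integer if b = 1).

To reach position -15 after 23 steps: need 4 steps of +1 and 19 steps of -1.
Number of such sequences: C(23,4) = 8855
Each has probability (1/3)^4 · (2/3)^19 = 524288/94143178827
P = 8855 · 524288/94143178827 = 4642570240/94143178827

Answer: 4642570240/94143178827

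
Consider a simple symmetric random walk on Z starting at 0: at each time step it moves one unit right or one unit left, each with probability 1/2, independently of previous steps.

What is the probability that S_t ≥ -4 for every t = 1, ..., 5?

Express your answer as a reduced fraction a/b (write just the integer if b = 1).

Let f(t,s) = #length-t paths at position s with S_1..S_t all ≥ -4.
f(t,s) = f(t-1,s-1) + f(t-1,s+1) for s ≥ -4; f(t,s) = 0 for s < -4.
t=0: f(0,0)=1
t=1: f(1,-1)=1 f(1,1)=1
t=2: f(2,-2)=1 f(2,0)=2 f(2,2)=1
t=3: f(3,-3)=1 f(3,-1)=3 f(3,1)=3 f(3,3)=1
t=4: f(4,-4)=1 f(4,-2)=4 f(4,0)=6 f(4,2)=4 f(4,4)=1
t=5: f(5,-3)=5 f(5,-1)=10 f(5,1)=10 f(5,3)=5 f(5,5)=1
Σ_s f(5,s) = 31
P = 31/32 = 31/32

Answer: 31/32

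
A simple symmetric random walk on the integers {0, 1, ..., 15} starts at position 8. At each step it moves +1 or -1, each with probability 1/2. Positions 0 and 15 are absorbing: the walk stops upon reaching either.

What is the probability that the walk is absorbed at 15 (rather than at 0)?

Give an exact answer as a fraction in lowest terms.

Answer: 8/15

Derivation:
Symmetric walk (p = 1/2): the harmonic-function argument gives P(hit 15 before 0 | start at 8) = a/N.
P = 8/15 = 8/15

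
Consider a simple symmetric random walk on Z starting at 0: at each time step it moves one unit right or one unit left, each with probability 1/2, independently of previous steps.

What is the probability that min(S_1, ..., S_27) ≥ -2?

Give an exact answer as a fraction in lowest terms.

Let f(t,s) = #length-t paths at position s with S_1..S_t all ≥ -2.
f(t,s) = f(t-1,s-1) + f(t-1,s+1) for s ≥ -2; f(t,s) = 0 for s < -2.
t=0: f(0,0)=1
t=1: f(1,-1)=1 f(1,1)=1
t=2: f(2,-2)=1 f(2,0)=2 f(2,2)=1
t=3: f(3,-1)=3 f(3,1)=3 f(3,3)=1
t=4: f(4,-2)=3 f(4,0)=6 f(4,2)=4 f(4,4)=1
t=5: f(5,-1)=9 f(5,1)=10 f(5,3)=5 f(5,5)=1
t=6: f(6,-2)=9 f(6,0)=19 f(6,2)=15 f(6,4)=6 f(6,6)=1
t=7: f(7,-1)=28 f(7,1)=34 f(7,3)=21 f(7,5)=7 f(7,7)=1
t=8: f(8,-2)=28 f(8,0)=62 f(8,2)=55 f(8,4)=28 f(8,6)=8 f(8,8)=1
t=9: f(9,-1)=90 f(9,1)=117 f(9,3)=83 f(9,5)=36 f(9,7)=9 f(9,9)=1
t=10: f(10,-2)=90 f(10,0)=207 f(10,2)=200 f(10,4)=119 f(10,6)=45 f(10,8)=10 f(10,10)=1
t=11: f(11,-1)=297 f(11,1)=407 f(11,3)=319 f(11,5)=164 f(11,7)=55 f(11,9)=11 f(11,11)=1
t=12: f(12,-2)=297 f(12,0)=704 f(12,2)=726 f(12,4)=483 f(12,6)=219 f(12,8)=66 f(12,10)=12 f(12,12)=1
t=13: f(13,-1)=1001 f(13,1)=1430 f(13,3)=1209 f(13,5)=702 f(13,7)=285 f(13,9)=78 f(13,11)=13 f(13,13)=1
t=14: f(14,-2)=1001 f(14,0)=2431 f(14,2)=2639 f(14,4)=1911 f(14,6)=987 f(14,8)=363 f(14,10)=91 f(14,12)=14 f(14,14)=1
t=15: f(15,-1)=3432 f(15,1)=5070 f(15,3)=4550 f(15,5)=2898 f(15,7)=1350 f(15,9)=454 f(15,11)=105 f(15,13)=15 f(15,15)=1
t=16: f(16,-2)=3432 f(16,0)=8502 f(16,2)=9620 f(16,4)=7448 f(16,6)=4248 f(16,8)=1804 f(16,10)=559 f(16,12)=120 f(16,14)=16 f(16,16)=1
t=17: f(17,-1)=11934 f(17,1)=18122 f(17,3)=17068 f(17,5)=11696 f(17,7)=6052 f(17,9)=2363 f(17,11)=679 f(17,13)=136 f(17,15)=17 f(17,17)=1
t=18: f(18,-2)=11934 f(18,0)=30056 f(18,2)=35190 f(18,4)=28764 f(18,6)=17748 f(18,8)=8415 f(18,10)=3042 f(18,12)=815 f(18,14)=153 f(18,16)=18 f(18,18)=1
t=19: f(19,-1)=41990 f(19,1)=65246 f(19,3)=63954 f(19,5)=46512 f(19,7)=26163 f(19,9)=11457 f(19,11)=3857 f(19,13)=968 f(19,15)=171 f(19,17)=19 f(19,19)=1
t=20: f(20,-2)=41990 f(20,0)=107236 f(20,2)=129200 f(20,4)=110466 f(20,6)=72675 f(20,8)=37620 f(20,10)=15314 f(20,12)=4825 f(20,14)=1139 f(20,16)=190 f(20,18)=20 f(20,20)=1
t=21: f(21,-1)=149226 f(21,1)=236436 f(21,3)=239666 f(21,5)=183141 f(21,7)=110295 f(21,9)=52934 f(21,11)=20139 f(21,13)=5964 f(21,15)=1329 f(21,17)=210 f(21,19)=21 f(21,21)=1
t=22: f(22,-2)=149226 f(22,0)=385662 f(22,2)=476102 f(22,4)=422807 f(22,6)=293436 f(22,8)=163229 f(22,10)=73073 f(22,12)=26103 f(22,14)=7293 f(22,16)=1539 f(22,18)=231 f(22,20)=22 f(22,22)=1
t=23: f(23,-1)=534888 f(23,1)=861764 f(23,3)=898909 f(23,5)=716243 f(23,7)=456665 f(23,9)=236302 f(23,11)=99176 f(23,13)=33396 f(23,15)=8832 f(23,17)=1770 f(23,19)=253 f(23,21)=23 f(23,23)=1
t=24: f(24,-2)=534888 f(24,0)=1396652 f(24,2)=1760673 f(24,4)=1615152 f(24,6)=1172908 f(24,8)=692967 f(24,10)=335478 f(24,12)=132572 f(24,14)=42228 f(24,16)=10602 f(24,18)=2023 f(24,20)=276 f(24,22)=24 f(24,24)=1
t=25: f(25,-1)=1931540 f(25,1)=3157325 f(25,3)=3375825 f(25,5)=2788060 f(25,7)=1865875 f(25,9)=1028445 f(25,11)=468050 f(25,13)=174800 f(25,15)=52830 f(25,17)=12625 f(25,19)=2299 f(25,21)=300 f(25,23)=25 f(25,25)=1
t=26: f(26,-2)=1931540 f(26,0)=5088865 f(26,2)=6533150 f(26,4)=6163885 f(26,6)=4653935 f(26,8)=2894320 f(26,10)=1496495 f(26,12)=642850 f(26,14)=227630 f(26,16)=65455 f(26,18)=14924 f(26,20)=2599 f(26,22)=325 f(26,24)=26 f(26,26)=1
t=27: f(27,-1)=7020405 f(27,1)=11622015 f(27,3)=12697035 f(27,5)=10817820 f(27,7)=7548255 f(27,9)=4390815 f(27,11)=2139345 f(27,13)=870480 f(27,15)=293085 f(27,17)=80379 f(27,19)=17523 f(27,21)=2924 f(27,23)=351 f(27,25)=27 f(27,27)=1
Σ_s f(27,s) = 57500460
P = 57500460/134217728 = 14375115/33554432

Answer: 14375115/33554432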